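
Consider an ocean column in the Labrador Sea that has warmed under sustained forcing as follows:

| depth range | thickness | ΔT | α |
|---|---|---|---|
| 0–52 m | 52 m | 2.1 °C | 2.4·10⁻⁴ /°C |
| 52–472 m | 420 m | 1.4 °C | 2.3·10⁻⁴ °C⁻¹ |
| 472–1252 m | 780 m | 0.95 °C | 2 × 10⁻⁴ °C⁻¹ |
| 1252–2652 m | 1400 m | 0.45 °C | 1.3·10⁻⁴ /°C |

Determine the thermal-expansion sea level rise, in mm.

0–52 m: 52 × 2.1 × 2.4×10⁻⁴ = 0.026208 m
Layer 2: 420 × 2.3×10⁻⁴ × 1.4 = 0.13524 m
Layer 3: 0.95 × 2×10⁻⁴ × 780 = 0.14820 m
1.3×10⁻⁴ × 0.45 × 1400 = 0.08190 m
Δh = 0.026208 + 0.13524 + 0.14820 + 0.08190 = 0.391548 m ≈ 392 mm

392 mm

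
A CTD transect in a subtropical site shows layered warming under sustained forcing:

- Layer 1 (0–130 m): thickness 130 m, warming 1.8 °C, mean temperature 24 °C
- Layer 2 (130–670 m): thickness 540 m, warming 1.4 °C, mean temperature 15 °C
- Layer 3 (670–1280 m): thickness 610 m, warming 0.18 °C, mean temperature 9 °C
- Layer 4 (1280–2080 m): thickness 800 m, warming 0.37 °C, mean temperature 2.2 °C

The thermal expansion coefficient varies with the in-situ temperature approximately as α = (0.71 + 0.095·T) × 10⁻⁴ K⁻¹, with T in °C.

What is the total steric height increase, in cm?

Layer 1: α = (0.71 + 0.095×24)×10⁻⁴ = 2.99×10⁻⁴ K⁻¹
Layer 2: α = (0.71 + 0.095×15)×10⁻⁴ = 2.135×10⁻⁴ K⁻¹
Layer 3: α = (0.71 + 0.095×9)×10⁻⁴ = 1.565×10⁻⁴ K⁻¹
Layer 4: α = (0.71 + 0.095×2.2)×10⁻⁴ = 0.919×10⁻⁴ K⁻¹
2.99×10⁻⁴ × 130 × 1.8 = 0.069966 m
130–670 m: 1.4 × 2.135×10⁻⁴ × 540 = 0.161406 m
670–1280 m: 1.565×10⁻⁴ × 0.18 × 610 = 0.0171837 m
1280–2080 m: 0.37 × 800 × 0.919×10⁻⁴ = 0.0272024 m
Δh = 0.069966 + 0.161406 + 0.0171837 + 0.0272024 = 0.2757581 m

Δh = 27.6 cm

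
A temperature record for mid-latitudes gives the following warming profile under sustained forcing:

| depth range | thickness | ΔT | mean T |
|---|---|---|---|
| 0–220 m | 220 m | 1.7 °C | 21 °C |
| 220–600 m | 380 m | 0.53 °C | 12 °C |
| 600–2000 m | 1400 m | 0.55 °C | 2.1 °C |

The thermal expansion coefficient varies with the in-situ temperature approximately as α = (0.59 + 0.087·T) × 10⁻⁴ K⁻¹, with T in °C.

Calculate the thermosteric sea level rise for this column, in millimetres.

Layer 1: α = (0.59 + 0.087×21)×10⁻⁴ = 2.417×10⁻⁴ K⁻¹
Layer 2: α = (0.59 + 0.087×12)×10⁻⁴ = 1.634×10⁻⁴ K⁻¹
Layer 3: α = (0.59 + 0.087×2.1)×10⁻⁴ = 0.7727×10⁻⁴ K⁻¹
Layer 1: 220 × 1.7 × 2.417×10⁻⁴ = 0.0903958 m
Layer 2: 1.634×10⁻⁴ × 0.53 × 380 = 0.03290876 m
Layer 3: 0.7727×10⁻⁴ × 0.55 × 1400 = 0.0594979 m
Δh = 0.0903958 + 0.03290876 + 0.0594979 = 0.18280246 m

about 180 mm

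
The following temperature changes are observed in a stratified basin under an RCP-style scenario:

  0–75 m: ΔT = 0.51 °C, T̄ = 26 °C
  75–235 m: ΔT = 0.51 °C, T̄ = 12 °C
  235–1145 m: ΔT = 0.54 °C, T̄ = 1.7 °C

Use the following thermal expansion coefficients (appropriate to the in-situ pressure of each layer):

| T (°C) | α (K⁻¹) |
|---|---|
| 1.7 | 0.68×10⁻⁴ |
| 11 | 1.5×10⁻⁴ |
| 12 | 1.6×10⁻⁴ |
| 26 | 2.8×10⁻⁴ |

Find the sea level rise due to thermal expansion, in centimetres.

Layer 1 at 26 °C → α = 2.8×10⁻⁴ K⁻¹
Layer 2 at 12 °C → α = 1.6×10⁻⁴ K⁻¹
Layer 3 at 1.7 °C → α = 0.68×10⁻⁴ K⁻¹
75 × 2.8×10⁻⁴ × 0.51 = 0.01071 m
Layer 2: 1.6×10⁻⁴ × 0.51 × 160 = 0.013056 m
0.54 × 0.68×10⁻⁴ × 910 = 0.0334152 m
Δh = 0.01071 + 0.013056 + 0.0334152 = 0.0571812 m

5.72 cm of thermosteric rise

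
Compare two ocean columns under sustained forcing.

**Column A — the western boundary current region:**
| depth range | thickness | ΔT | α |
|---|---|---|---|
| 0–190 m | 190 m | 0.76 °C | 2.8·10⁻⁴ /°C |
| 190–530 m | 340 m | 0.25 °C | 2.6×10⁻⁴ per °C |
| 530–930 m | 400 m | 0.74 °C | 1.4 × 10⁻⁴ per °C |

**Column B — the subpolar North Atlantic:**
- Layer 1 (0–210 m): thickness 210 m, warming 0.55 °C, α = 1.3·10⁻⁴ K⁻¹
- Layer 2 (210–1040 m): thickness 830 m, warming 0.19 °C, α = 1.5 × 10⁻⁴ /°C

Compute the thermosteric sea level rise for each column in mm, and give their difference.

A 190 × 0.76 × 2.8×10⁻⁴ = 0.040432 m
A 0.25 × 340 × 2.6×10⁻⁴ = 0.02210 m
A Layer 3: 0.74 × 400 × 1.4×10⁻⁴ = 0.04144 m
A total: 0.103972 m
B Layer 1: 1.3×10⁻⁴ × 210 × 0.55 = 0.015015 m
B Layer 2: 0.19 × 1.5×10⁻⁴ × 830 = 0.023655 m
B total: 0.03867 m
Difference: 0.103972 − 0.03867 = 0.065302 m

Δh_A ≈ 100 mm, Δh_B ≈ 39 mm; difference ≈ 65 mm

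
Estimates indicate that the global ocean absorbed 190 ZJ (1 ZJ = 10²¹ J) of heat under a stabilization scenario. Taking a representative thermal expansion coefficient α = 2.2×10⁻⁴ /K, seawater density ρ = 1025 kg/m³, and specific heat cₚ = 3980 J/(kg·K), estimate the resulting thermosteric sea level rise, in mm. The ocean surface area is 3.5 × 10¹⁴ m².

about 29.3 mm

Per unit area: Q = 190×10²¹ / (3.5×10¹⁴) ≈ 5.429×10⁸ J/m²
Δh = αQ/(ρcₚ) = 2.2×10⁻⁴ × 5.429×10⁸ / (1025 × 3980) ≈ 0.029278 m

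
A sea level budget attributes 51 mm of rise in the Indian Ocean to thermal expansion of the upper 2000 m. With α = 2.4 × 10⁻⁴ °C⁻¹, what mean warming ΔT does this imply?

ΔT = Δh/(αH) = 0.051 / (2.4×10⁻⁴ × 2000) ≈ 0.1063 °C

about 0.11 °C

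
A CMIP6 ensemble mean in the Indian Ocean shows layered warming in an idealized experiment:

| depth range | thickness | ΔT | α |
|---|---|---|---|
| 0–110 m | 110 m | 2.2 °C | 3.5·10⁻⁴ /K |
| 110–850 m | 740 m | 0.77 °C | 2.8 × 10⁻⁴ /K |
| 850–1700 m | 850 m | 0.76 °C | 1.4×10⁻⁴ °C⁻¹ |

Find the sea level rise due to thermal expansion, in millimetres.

Δh ≈ 335 mm

Layer 1: 110 × 2.2 × 3.5×10⁻⁴ = 0.08470 m
110–850 m: 0.77 × 740 × 2.8×10⁻⁴ = 0.159544 m
850–1700 m: 0.76 × 850 × 1.4×10⁻⁴ = 0.09044 m
Δh = 0.08470 + 0.159544 + 0.09044 = 0.334684 m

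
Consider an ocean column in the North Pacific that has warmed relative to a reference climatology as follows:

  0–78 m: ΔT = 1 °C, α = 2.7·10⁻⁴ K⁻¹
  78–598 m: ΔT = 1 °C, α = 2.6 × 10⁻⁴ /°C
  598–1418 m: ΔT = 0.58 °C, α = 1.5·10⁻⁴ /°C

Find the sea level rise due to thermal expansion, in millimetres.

230 mm

Layer 1: 78 × 2.7×10⁻⁴ × 1 = 0.02106 m
2.6×10⁻⁴ × 520 × 1 = 0.13520 m
Layer 3: 1.5×10⁻⁴ × 0.58 × 820 = 0.07134 m
Δh = 0.02106 + 0.13520 + 0.07134 = 0.22760 m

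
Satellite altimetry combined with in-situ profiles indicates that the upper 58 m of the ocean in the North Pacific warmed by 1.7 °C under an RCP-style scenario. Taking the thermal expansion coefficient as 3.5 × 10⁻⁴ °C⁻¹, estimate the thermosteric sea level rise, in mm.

35 mm

Δh = αΔT·H = 3.5×10⁻⁴ × 1.7 × 58 = 0.03451 m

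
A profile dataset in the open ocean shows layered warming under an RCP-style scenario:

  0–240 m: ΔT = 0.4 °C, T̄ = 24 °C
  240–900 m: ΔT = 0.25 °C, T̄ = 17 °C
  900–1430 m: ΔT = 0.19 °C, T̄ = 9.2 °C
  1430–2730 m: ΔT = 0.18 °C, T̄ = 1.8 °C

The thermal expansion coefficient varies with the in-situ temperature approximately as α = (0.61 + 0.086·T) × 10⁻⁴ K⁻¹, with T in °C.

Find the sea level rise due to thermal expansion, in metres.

Layer 1: α = (0.61 + 0.086×24)×10⁻⁴ = 2.674×10⁻⁴ K⁻¹
Layer 2: α = (0.61 + 0.086×17)×10⁻⁴ = 2.072×10⁻⁴ K⁻¹
Layer 3: α = (0.61 + 0.086×9.2)×10⁻⁴ = 1.4012×10⁻⁴ K⁻¹
Layer 4: α = (0.61 + 0.086×1.8)×10⁻⁴ = 0.7648×10⁻⁴ K⁻¹
Layer 1: 0.4 × 2.674×10⁻⁴ × 240 = 0.0256704 m
Layer 2: 2.072×10⁻⁴ × 0.25 × 660 = 0.034188 m
900–1430 m: 0.19 × 1.4012×10⁻⁴ × 530 = 0.014110084 m
1430–2730 m: 0.18 × 1300 × 0.7648×10⁻⁴ = 0.01789632 m
Δh = 0.0256704 + 0.034188 + 0.014110084 + 0.01789632 = 0.091864804 m

about 0.092 m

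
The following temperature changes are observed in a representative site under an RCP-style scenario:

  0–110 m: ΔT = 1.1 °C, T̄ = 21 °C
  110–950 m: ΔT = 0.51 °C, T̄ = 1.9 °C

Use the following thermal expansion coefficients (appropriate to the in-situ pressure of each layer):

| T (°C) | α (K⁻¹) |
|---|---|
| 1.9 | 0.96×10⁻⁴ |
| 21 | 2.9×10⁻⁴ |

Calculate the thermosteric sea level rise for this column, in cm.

Layer 1 at 21 °C → α = 2.9×10⁻⁴ K⁻¹
Layer 2 at 1.9 °C → α = 0.96×10⁻⁴ K⁻¹
0–110 m: 110 × 1.1 × 2.9×10⁻⁴ = 0.03509 m
Layer 2: 0.51 × 0.96×10⁻⁴ × 840 = 0.0411264 m
Δh = 0.03509 + 0.0411264 = 0.0762164 m

Δh = 7.62 cm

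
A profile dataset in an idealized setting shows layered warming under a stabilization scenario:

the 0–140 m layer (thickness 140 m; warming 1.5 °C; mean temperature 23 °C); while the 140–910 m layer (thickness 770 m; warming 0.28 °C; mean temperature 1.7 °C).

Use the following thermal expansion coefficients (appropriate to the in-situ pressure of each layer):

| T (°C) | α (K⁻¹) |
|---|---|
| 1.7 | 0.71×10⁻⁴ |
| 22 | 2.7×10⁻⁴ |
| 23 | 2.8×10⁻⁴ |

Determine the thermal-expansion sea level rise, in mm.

Layer 1 at 23 °C → α = 2.8×10⁻⁴ K⁻¹
Layer 2 at 1.7 °C → α = 0.71×10⁻⁴ K⁻¹
140 × 2.8×10⁻⁴ × 1.5 = 0.05880 m
Layer 2: 0.71×10⁻⁴ × 770 × 0.28 = 0.0153076 m
Δh = 0.05880 + 0.0153076 = 0.0741076 m ≈ 74.1 mm

74.1 mm of thermosteric rise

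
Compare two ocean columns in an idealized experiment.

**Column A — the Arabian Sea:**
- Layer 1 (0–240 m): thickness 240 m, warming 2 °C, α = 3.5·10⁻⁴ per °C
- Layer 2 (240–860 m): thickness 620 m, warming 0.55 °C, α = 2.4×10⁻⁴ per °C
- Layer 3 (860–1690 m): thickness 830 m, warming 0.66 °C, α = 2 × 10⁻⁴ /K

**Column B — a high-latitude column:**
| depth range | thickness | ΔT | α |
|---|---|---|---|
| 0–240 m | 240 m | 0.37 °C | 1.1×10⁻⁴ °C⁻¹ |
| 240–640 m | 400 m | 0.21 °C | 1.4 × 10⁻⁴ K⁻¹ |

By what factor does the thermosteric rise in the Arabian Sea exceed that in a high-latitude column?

a factor of 16.7

A 2 × 3.5×10⁻⁴ × 240 = 0.16800 m
A 620 × 2.4×10⁻⁴ × 0.55 = 0.08184 m
A 830 × 0.66 × 2×10⁻⁴ = 0.10956 m
A total: 0.35940 m
B 0.37 × 240 × 1.1×10⁻⁴ = 0.009768 m
B Layer 2: 1.4×10⁻⁴ × 0.21 × 400 = 0.01176 m
B total: 0.021528 m
Ratio: 0.35940 / 0.021528 ≈ 16.69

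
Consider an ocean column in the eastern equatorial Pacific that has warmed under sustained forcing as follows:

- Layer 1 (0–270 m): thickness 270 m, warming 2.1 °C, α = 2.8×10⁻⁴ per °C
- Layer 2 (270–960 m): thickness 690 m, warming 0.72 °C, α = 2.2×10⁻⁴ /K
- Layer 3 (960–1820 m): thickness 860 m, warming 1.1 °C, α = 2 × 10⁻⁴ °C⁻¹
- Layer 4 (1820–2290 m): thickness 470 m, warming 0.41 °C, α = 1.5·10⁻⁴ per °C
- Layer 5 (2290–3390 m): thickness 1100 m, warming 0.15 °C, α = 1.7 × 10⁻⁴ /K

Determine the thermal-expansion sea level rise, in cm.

0–270 m: 270 × 2.8×10⁻⁴ × 2.1 = 0.15876 m
0.72 × 2.2×10⁻⁴ × 690 = 0.109296 m
960–1820 m: 1.1 × 2×10⁻⁴ × 860 = 0.18920 m
1820–2290 m: 0.41 × 1.5×10⁻⁴ × 470 = 0.028905 m
1100 × 1.7×10⁻⁴ × 0.15 = 0.02805 m
Δh = 0.15876 + 0.109296 + 0.18920 + 0.028905 + 0.02805 = 0.514211 m

51.4 cm of thermosteric rise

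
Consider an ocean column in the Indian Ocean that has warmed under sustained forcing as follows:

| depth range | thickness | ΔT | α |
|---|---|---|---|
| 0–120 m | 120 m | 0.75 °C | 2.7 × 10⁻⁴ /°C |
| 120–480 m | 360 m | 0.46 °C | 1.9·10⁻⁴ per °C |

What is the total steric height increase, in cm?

0–120 m: 120 × 0.75 × 2.7×10⁻⁴ = 0.02430 m
1.9×10⁻⁴ × 0.46 × 360 = 0.031464 m
Δh = 0.02430 + 0.031464 = 0.055764 m ≈ 5.58 cm

about 5.58 cm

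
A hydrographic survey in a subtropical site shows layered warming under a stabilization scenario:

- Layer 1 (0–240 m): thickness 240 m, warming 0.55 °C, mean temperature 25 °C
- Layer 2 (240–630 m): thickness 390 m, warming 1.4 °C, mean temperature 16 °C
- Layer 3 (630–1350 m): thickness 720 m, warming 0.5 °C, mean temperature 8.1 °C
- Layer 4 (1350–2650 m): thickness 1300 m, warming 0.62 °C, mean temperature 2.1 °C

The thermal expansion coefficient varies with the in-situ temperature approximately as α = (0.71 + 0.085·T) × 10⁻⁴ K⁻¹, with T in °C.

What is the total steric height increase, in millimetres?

Δh ≈ 272 mm

Layer 1: α = (0.71 + 0.085×25)×10⁻⁴ = 2.835×10⁻⁴ K⁻¹
Layer 2: α = (0.71 + 0.085×16)×10⁻⁴ = 2.07×10⁻⁴ K⁻¹
Layer 3: α = (0.71 + 0.085×8.1)×10⁻⁴ = 1.3985×10⁻⁴ K⁻¹
Layer 4: α = (0.71 + 0.085×2.1)×10⁻⁴ = 0.8885×10⁻⁴ K⁻¹
0–240 m: 0.55 × 2.835×10⁻⁴ × 240 = 0.037422 m
2.07×10⁻⁴ × 1.4 × 390 = 0.113022 m
Layer 3: 0.5 × 720 × 1.3985×10⁻⁴ = 0.050346 m
0.8885×10⁻⁴ × 0.62 × 1300 = 0.0716131 m
Δh = 0.037422 + 0.113022 + 0.050346 + 0.0716131 = 0.2724031 m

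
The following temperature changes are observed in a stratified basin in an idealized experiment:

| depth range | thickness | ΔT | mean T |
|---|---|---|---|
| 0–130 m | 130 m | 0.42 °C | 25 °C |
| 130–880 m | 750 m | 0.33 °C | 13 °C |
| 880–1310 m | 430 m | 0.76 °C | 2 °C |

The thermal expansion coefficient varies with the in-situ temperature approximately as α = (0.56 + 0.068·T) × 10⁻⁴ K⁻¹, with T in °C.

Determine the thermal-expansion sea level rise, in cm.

about 7.08 cm

Layer 1: α = (0.56 + 0.068×25)×10⁻⁴ = 2.26×10⁻⁴ K⁻¹
Layer 2: α = (0.56 + 0.068×13)×10⁻⁴ = 1.444×10⁻⁴ K⁻¹
Layer 3: α = (0.56 + 0.068×2)×10⁻⁴ = 0.696×10⁻⁴ K⁻¹
Layer 1: 0.42 × 130 × 2.26×10⁻⁴ = 0.0123396 m
750 × 1.444×10⁻⁴ × 0.33 = 0.035739 m
0.696×10⁻⁴ × 0.76 × 430 = 0.02274528 m
Δh = 0.0123396 + 0.035739 + 0.02274528 = 0.07082388 m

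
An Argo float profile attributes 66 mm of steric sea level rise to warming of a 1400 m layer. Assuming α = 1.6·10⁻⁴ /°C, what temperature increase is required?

ΔT = Δh/(αH) = 0.066 / (1.6×10⁻⁴ × 1400) ≈ 0.2946 K

ΔT ≈ 0.29 K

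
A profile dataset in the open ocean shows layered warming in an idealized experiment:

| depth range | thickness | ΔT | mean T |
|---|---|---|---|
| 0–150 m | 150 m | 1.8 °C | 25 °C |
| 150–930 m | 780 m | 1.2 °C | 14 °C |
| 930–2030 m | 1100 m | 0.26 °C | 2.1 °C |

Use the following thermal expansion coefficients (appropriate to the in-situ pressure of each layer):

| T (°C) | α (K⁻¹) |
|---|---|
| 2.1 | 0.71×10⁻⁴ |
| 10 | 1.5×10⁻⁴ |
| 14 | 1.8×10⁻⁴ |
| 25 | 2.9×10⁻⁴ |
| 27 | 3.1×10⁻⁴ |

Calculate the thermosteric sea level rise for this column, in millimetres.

Layer 1 at 25 °C → α = 2.9×10⁻⁴ K⁻¹
Layer 2 at 14 °C → α = 1.8×10⁻⁴ K⁻¹
Layer 3 at 2.1 °C → α = 0.71×10⁻⁴ K⁻¹
2.9×10⁻⁴ × 150 × 1.8 = 0.07830 m
Layer 2: 1.8×10⁻⁴ × 780 × 1.2 = 0.16848 m
0.71×10⁻⁴ × 0.26 × 1100 = 0.020306 m
Δh = 0.07830 + 0.16848 + 0.020306 = 0.267086 m

about 270 mm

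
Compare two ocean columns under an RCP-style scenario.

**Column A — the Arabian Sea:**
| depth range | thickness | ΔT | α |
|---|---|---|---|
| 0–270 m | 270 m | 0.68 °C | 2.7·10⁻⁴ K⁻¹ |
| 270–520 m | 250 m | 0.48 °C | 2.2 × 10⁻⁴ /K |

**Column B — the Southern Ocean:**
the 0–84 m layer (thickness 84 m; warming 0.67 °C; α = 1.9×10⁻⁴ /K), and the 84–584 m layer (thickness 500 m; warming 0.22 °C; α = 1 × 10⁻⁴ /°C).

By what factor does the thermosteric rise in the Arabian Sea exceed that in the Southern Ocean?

≈ 3.50×

A Layer 1: 2.7×10⁻⁴ × 270 × 0.68 = 0.049572 m
A 0.48 × 250 × 2.2×10⁻⁴ = 0.02640 m
A total: 0.075972 m
B 0.67 × 84 × 1.9×10⁻⁴ = 0.0106932 m
B Layer 2: 1×10⁻⁴ × 500 × 0.22 = 0.01100 m
B total: 0.0216932 m
Ratio: 0.075972 / 0.0216932 ≈ 3.502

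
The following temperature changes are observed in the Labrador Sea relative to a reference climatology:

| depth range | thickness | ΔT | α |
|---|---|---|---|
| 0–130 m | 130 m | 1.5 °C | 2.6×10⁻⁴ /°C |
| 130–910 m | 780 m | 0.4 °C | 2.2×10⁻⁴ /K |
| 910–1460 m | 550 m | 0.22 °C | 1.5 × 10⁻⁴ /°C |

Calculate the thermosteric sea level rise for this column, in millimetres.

0–130 m: 130 × 1.5 × 2.6×10⁻⁴ = 0.05070 m
0.4 × 2.2×10⁻⁴ × 780 = 0.06864 m
Layer 3: 0.22 × 550 × 1.5×10⁻⁴ = 0.01815 m
Δh = 0.05070 + 0.06864 + 0.01815 = 0.13749 m

Δh ≈ 137 mm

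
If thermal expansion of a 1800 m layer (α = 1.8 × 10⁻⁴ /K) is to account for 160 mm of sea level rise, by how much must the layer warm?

ΔT ≈ 0.49 °C

ΔT = Δh/(αH) = 0.16 / (1.8×10⁻⁴ × 1800) ≈ 0.4938 °C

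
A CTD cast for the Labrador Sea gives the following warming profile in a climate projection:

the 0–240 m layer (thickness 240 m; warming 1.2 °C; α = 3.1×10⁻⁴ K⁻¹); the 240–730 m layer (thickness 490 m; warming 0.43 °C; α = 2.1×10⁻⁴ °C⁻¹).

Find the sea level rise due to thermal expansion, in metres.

0.134 m of thermosteric rise

1.2 × 3.1×10⁻⁴ × 240 = 0.08928 m
Layer 2: 490 × 0.43 × 2.1×10⁻⁴ = 0.044247 m
Δh = 0.08928 + 0.044247 = 0.133527 m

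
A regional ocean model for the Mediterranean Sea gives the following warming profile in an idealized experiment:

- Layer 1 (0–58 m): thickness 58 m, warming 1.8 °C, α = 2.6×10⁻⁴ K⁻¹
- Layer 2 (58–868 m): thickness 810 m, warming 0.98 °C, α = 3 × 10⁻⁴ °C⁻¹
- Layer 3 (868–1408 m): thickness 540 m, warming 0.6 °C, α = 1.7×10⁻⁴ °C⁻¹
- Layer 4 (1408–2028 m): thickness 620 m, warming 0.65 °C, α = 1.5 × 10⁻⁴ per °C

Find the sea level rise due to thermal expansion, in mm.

0–58 m: 2.6×10⁻⁴ × 1.8 × 58 = 0.027144 m
810 × 0.98 × 3×10⁻⁴ = 0.23814 m
868–1408 m: 540 × 1.7×10⁻⁴ × 0.6 = 0.05508 m
Layer 4: 620 × 0.65 × 1.5×10⁻⁴ = 0.06045 m
Δh = 0.027144 + 0.23814 + 0.05508 + 0.06045 = 0.380814 m ≈ 381 mm

381 mm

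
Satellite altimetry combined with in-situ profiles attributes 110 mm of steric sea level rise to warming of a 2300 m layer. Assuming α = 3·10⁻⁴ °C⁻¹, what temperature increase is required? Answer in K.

0.159 K

ΔT = Δh/(αH) = 0.11 / (3×10⁻⁴ × 2300) ≈ 0.1594 K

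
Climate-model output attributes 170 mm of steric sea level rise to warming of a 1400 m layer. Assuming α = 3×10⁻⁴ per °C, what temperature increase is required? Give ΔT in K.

ΔT = Δh/(αH) = 0.17 / (3×10⁻⁴ × 1400) ≈ 0.4048 K

about 0.40 K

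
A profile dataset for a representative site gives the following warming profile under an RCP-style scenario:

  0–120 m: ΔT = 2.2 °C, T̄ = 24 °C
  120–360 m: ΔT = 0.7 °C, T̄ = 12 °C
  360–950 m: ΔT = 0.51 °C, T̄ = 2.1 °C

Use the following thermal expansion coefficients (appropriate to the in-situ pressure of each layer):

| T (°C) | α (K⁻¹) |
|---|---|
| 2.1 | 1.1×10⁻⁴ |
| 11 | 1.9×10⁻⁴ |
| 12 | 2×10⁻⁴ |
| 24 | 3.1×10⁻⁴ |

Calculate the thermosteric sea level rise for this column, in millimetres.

149 mm

Layer 1 at 24 °C → α = 3.1×10⁻⁴ K⁻¹
Layer 2 at 12 °C → α = 2×10⁻⁴ K⁻¹
Layer 3 at 2.1 °C → α = 1.1×10⁻⁴ K⁻¹
Layer 1: 2.2 × 3.1×10⁻⁴ × 120 = 0.08184 m
Layer 2: 2×10⁻⁴ × 240 × 0.7 = 0.03360 m
Layer 3: 590 × 1.1×10⁻⁴ × 0.51 = 0.033099 m
Δh = 0.08184 + 0.03360 + 0.033099 = 0.148539 m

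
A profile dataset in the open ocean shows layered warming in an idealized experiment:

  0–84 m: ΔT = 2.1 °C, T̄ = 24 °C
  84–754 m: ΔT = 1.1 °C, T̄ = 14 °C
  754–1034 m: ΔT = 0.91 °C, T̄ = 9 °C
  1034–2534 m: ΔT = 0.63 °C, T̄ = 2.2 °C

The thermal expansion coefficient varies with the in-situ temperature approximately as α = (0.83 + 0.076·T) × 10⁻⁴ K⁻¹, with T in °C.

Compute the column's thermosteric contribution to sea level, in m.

Layer 1: α = (0.83 + 0.076×24)×10⁻⁴ = 2.654×10⁻⁴ K⁻¹
Layer 2: α = (0.83 + 0.076×14)×10⁻⁴ = 1.894×10⁻⁴ K⁻¹
Layer 3: α = (0.83 + 0.076×9)×10⁻⁴ = 1.514×10⁻⁴ K⁻¹
Layer 4: α = (0.83 + 0.076×2.2)×10⁻⁴ = 0.9972×10⁻⁴ K⁻¹
0–84 m: 2.654×10⁻⁴ × 84 × 2.1 = 0.04681656 m
Layer 2: 670 × 1.1 × 1.894×10⁻⁴ = 0.1395878 m
Layer 3: 280 × 1.514×10⁻⁴ × 0.91 = 0.03857672 m
Layer 4: 0.63 × 1500 × 0.9972×10⁻⁴ = 0.0942354 m
Δh = 0.04681656 + 0.1395878 + 0.03857672 + 0.0942354 = 0.31921648 m ≈ 0.319 m

Δh ≈ 0.319 m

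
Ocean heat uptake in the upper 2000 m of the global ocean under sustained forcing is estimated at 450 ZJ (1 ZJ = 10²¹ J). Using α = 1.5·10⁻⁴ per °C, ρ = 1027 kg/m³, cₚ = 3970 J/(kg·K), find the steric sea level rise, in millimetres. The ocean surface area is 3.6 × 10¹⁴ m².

Per unit area: Q = 450×10²¹ / (3.6×10¹⁴) = 1.25×10⁹ J/m²
Δh = αQ/(ρcₚ) = 1.5×10⁻⁴ × 1.25×10⁹ / (1027 × 3970) ≈ 0.045988 m

Δh = 46.0 mm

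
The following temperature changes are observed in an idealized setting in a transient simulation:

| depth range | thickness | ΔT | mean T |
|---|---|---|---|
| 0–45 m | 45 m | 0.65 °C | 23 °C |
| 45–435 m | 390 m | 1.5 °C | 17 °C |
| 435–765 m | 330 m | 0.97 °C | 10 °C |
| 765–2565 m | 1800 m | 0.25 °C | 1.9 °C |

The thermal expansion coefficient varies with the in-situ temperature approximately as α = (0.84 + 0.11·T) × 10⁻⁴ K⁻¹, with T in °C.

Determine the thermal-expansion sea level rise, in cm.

Layer 1: α = (0.84 + 0.11×23)×10⁻⁴ = 3.37×10⁻⁴ K⁻¹
Layer 2: α = (0.84 + 0.11×17)×10⁻⁴ = 2.71×10⁻⁴ K⁻¹
Layer 3: α = (0.84 + 0.11×10)×10⁻⁴ = 1.94×10⁻⁴ K⁻¹
Layer 4: α = (0.84 + 0.11×1.9)×10⁻⁴ = 1.049×10⁻⁴ K⁻¹
45 × 3.37×10⁻⁴ × 0.65 = 0.00985725 m
45–435 m: 1.5 × 390 × 2.71×10⁻⁴ = 0.158535 m
1.94×10⁻⁴ × 0.97 × 330 = 0.0620994 m
Layer 4: 0.25 × 1800 × 1.049×10⁻⁴ = 0.047205 m
Δh = 0.00985725 + 0.158535 + 0.0620994 + 0.047205 = 0.27769665 m

27.8 cm of thermosteric rise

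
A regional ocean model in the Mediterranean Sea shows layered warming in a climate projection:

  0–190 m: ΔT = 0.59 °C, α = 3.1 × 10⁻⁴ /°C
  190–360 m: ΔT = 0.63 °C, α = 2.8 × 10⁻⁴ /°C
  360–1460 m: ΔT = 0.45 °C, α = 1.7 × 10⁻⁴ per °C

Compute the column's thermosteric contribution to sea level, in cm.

Layer 1: 3.1×10⁻⁴ × 190 × 0.59 = 0.034751 m
190–360 m: 0.63 × 170 × 2.8×10⁻⁴ = 0.029988 m
360–1460 m: 1100 × 0.45 × 1.7×10⁻⁴ = 0.08415 m
Δh = 0.034751 + 0.029988 + 0.08415 = 0.148889 m

14.9 cm of thermosteric rise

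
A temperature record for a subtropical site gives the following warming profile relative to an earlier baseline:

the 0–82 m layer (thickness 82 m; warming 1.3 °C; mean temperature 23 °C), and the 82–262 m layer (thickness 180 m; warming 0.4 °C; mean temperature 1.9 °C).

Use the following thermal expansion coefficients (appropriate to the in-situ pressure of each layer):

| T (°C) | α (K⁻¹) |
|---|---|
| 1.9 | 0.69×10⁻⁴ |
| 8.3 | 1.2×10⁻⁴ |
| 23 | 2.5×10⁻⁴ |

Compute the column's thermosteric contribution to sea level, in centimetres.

Layer 1 at 23 °C → α = 2.5×10⁻⁴ K⁻¹
Layer 2 at 1.9 °C → α = 0.69×10⁻⁴ K⁻¹
0–82 m: 2.5×10⁻⁴ × 82 × 1.3 = 0.02665 m
0.4 × 180 × 0.69×10⁻⁴ = 0.004968 m
Δh = 0.02665 + 0.004968 = 0.031618 m

about 3.2 cm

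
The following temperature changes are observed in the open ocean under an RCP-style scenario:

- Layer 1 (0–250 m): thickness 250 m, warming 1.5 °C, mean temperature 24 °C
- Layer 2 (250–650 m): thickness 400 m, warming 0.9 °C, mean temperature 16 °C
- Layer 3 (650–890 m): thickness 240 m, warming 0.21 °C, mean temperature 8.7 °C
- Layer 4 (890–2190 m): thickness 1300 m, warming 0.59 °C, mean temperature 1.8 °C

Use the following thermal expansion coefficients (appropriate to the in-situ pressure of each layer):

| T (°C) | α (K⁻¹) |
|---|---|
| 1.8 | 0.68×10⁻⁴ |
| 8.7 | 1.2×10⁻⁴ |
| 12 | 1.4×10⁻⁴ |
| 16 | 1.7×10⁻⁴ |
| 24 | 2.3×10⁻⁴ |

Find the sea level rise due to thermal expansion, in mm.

206 mm of thermosteric rise

Layer 1 at 24 °C → α = 2.3×10⁻⁴ K⁻¹
Layer 2 at 16 °C → α = 1.7×10⁻⁴ K⁻¹
Layer 3 at 8.7 °C → α = 1.2×10⁻⁴ K⁻¹
Layer 4 at 1.8 °C → α = 0.68×10⁻⁴ K⁻¹
Layer 1: 2.3×10⁻⁴ × 250 × 1.5 = 0.08625 m
Layer 2: 400 × 1.7×10⁻⁴ × 0.9 = 0.06120 m
0.21 × 1.2×10⁻⁴ × 240 = 0.006048 m
0.68×10⁻⁴ × 0.59 × 1300 = 0.052156 m
Δh = 0.08625 + 0.06120 + 0.006048 + 0.052156 = 0.205654 m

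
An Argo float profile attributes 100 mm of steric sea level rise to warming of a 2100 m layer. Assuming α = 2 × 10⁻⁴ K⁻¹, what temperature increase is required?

ΔT ≈ 0.238 °C

ΔT = Δh/(αH) = 0.1 / (2×10⁻⁴ × 2100) ≈ 0.2381 °C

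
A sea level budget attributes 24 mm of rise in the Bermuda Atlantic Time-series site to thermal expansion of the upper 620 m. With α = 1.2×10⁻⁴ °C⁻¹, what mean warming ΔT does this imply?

ΔT = Δh/(αH) = 0.024 / (1.2×10⁻⁴ × 620) ≈ 0.3226 K

0.32 K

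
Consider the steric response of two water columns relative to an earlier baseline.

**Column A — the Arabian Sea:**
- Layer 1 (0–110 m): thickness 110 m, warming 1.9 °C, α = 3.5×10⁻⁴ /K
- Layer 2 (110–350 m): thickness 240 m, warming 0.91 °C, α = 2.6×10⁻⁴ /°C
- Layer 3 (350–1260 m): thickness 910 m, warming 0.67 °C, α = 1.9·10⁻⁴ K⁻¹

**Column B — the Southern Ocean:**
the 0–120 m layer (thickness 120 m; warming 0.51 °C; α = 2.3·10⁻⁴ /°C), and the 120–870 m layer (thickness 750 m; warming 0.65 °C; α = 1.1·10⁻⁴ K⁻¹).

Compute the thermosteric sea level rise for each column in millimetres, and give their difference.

A: 246 mm; B: 67.7 mm; difference 178 mm

A Layer 1: 1.9 × 110 × 3.5×10⁻⁴ = 0.07315 m
A 2.6×10⁻⁴ × 240 × 0.91 = 0.056784 m
A 0.67 × 910 × 1.9×10⁻⁴ = 0.115843 m
A total: 0.245777 m
B Layer 1: 120 × 0.51 × 2.3×10⁻⁴ = 0.014076 m
B 1.1×10⁻⁴ × 750 × 0.65 = 0.053625 m
B total: 0.067701 m
Difference: 0.245777 − 0.067701 = 0.178076 m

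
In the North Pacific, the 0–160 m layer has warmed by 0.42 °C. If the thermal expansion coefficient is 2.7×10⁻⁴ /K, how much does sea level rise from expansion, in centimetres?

Δh = αΔT·H = 2.7×10⁻⁴ × 0.42 × 160 = 0.018144 m

about 1.8 cm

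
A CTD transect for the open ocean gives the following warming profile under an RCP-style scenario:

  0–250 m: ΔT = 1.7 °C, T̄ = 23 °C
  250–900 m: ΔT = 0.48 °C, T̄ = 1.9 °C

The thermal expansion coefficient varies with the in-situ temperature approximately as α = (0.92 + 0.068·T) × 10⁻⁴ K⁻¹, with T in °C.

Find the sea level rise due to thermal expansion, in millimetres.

140 mm

Layer 1: α = (0.92 + 0.068×23)×10⁻⁴ = 2.484×10⁻⁴ K⁻¹
Layer 2: α = (0.92 + 0.068×1.9)×10⁻⁴ = 1.0492×10⁻⁴ K⁻¹
Layer 1: 2.484×10⁻⁴ × 250 × 1.7 = 0.10557 m
Layer 2: 0.48 × 650 × 1.0492×10⁻⁴ = 0.03273504 m
Δh = 0.10557 + 0.03273504 = 0.13830504 m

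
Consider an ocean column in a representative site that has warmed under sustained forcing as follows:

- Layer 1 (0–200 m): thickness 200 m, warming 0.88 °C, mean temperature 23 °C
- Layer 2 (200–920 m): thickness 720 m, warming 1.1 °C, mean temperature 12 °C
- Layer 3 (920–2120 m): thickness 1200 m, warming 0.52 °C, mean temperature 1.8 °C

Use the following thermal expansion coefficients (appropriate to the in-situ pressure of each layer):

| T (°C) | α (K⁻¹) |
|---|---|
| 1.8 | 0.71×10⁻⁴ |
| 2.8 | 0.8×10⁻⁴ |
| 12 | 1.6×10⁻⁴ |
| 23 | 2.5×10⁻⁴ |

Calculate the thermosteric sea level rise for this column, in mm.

Δh ≈ 220 mm

Layer 1 at 23 °C → α = 2.5×10⁻⁴ K⁻¹
Layer 2 at 12 °C → α = 1.6×10⁻⁴ K⁻¹
Layer 3 at 1.8 °C → α = 0.71×10⁻⁴ K⁻¹
Layer 1: 2.5×10⁻⁴ × 200 × 0.88 = 0.04400 m
Layer 2: 720 × 1.6×10⁻⁴ × 1.1 = 0.12672 m
0.52 × 1200 × 0.71×10⁻⁴ = 0.044304 m
Δh = 0.04400 + 0.12672 + 0.044304 = 0.215024 m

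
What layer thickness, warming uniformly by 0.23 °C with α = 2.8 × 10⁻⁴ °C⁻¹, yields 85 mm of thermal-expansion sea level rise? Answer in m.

H = Δh/(αΔT) = 0.085 / (2.8×10⁻⁴ × 0.23) ≈ 1320 m

H ≈ 1300 m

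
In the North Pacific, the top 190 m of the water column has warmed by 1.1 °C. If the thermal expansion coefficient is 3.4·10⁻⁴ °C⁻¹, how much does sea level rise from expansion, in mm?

Δh = αΔT·H = 3.4×10⁻⁴ × 1.1 × 190 = 0.07106 m

Δh ≈ 71 mm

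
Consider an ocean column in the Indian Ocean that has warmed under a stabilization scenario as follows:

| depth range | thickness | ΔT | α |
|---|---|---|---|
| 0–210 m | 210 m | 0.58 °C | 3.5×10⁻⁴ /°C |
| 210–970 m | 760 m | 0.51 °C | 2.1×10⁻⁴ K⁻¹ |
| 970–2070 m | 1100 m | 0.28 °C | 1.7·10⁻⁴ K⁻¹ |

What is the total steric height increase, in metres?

210 × 0.58 × 3.5×10⁻⁴ = 0.04263 m
210–970 m: 760 × 2.1×10⁻⁴ × 0.51 = 0.081396 m
970–2070 m: 0.28 × 1.7×10⁻⁴ × 1100 = 0.05236 m
Δh = 0.04263 + 0.081396 + 0.05236 = 0.176386 m ≈ 0.176 m

0.176 m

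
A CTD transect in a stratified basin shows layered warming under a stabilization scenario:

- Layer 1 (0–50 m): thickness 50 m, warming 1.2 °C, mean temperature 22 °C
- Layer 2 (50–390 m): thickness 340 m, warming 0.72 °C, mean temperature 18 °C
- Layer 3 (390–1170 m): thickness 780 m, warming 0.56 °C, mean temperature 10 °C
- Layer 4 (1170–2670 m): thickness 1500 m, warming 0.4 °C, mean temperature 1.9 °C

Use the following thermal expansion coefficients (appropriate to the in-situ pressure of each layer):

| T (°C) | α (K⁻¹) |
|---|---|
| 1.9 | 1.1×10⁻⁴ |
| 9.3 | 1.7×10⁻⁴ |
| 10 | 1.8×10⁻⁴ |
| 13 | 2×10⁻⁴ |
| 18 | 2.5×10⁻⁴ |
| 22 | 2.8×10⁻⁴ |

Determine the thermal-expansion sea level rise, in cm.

22.3 cm of thermosteric rise

Layer 1 at 22 °C → α = 2.8×10⁻⁴ K⁻¹
Layer 2 at 18 °C → α = 2.5×10⁻⁴ K⁻¹
Layer 3 at 10 °C → α = 1.8×10⁻⁴ K⁻¹
Layer 4 at 1.9 °C → α = 1.1×10⁻⁴ K⁻¹
Layer 1: 1.2 × 50 × 2.8×10⁻⁴ = 0.01680 m
50–390 m: 340 × 2.5×10⁻⁴ × 0.72 = 0.06120 m
390–1170 m: 1.8×10⁻⁴ × 0.56 × 780 = 0.078624 m
Layer 4: 1.1×10⁻⁴ × 0.4 × 1500 = 0.06600 m
Δh = 0.01680 + 0.06120 + 0.078624 + 0.06600 = 0.222624 m ≈ 22.3 cm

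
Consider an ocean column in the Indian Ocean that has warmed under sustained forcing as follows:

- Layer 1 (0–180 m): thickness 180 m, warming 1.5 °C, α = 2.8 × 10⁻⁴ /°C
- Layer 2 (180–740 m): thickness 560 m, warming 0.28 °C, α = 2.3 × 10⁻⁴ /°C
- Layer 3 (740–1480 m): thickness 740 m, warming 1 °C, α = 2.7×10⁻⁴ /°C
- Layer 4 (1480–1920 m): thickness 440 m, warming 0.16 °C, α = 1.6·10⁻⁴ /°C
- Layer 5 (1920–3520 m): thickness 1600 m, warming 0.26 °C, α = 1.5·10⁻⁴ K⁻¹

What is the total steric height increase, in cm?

Layer 1: 2.8×10⁻⁴ × 1.5 × 180 = 0.07560 m
0.28 × 560 × 2.3×10⁻⁴ = 0.036064 m
Layer 3: 740 × 2.7×10⁻⁴ × 1 = 0.19980 m
440 × 0.16 × 1.6×10⁻⁴ = 0.011264 m
1600 × 1.5×10⁻⁴ × 0.26 = 0.06240 m
Δh = 0.07560 + 0.036064 + 0.19980 + 0.011264 + 0.06240 = 0.385128 m ≈ 39 cm

Δh ≈ 39 cm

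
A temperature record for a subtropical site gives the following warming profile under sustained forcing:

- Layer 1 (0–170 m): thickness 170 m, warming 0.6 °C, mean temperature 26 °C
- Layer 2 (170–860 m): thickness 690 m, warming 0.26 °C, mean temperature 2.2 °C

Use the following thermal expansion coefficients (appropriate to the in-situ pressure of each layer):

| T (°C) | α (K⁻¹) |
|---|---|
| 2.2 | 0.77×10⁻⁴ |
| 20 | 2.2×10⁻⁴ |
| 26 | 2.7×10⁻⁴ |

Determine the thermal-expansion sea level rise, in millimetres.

41.4 mm

Layer 1 at 26 °C → α = 2.7×10⁻⁴ K⁻¹
Layer 2 at 2.2 °C → α = 0.77×10⁻⁴ K⁻¹
Layer 1: 2.7×10⁻⁴ × 0.6 × 170 = 0.02754 m
0.26 × 0.77×10⁻⁴ × 690 = 0.0138138 m
Δh = 0.02754 + 0.0138138 = 0.0413538 m ≈ 41.4 mm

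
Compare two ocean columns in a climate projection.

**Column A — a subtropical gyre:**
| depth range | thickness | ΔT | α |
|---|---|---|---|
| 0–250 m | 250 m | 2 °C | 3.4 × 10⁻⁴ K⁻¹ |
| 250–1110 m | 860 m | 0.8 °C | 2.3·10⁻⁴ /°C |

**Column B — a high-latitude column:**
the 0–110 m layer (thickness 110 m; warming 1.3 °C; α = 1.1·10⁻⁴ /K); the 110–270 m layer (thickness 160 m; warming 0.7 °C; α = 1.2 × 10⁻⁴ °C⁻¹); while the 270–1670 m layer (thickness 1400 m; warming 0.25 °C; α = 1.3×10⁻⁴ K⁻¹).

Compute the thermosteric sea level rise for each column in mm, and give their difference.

A 0–250 m: 3.4×10⁻⁴ × 2 × 250 = 0.17000 m
A 2.3×10⁻⁴ × 0.8 × 860 = 0.15824 m
A total: 0.32824 m
B 1.1×10⁻⁴ × 1.3 × 110 = 0.01573 m
B 110–270 m: 160 × 1.2×10⁻⁴ × 0.7 = 0.01344 m
B Layer 3: 1.3×10⁻⁴ × 1400 × 0.25 = 0.04550 m
B total: 0.07467 m
Difference: 0.32824 − 0.07467 = 0.25357 m

A: 330 mm; B: 75 mm; difference 250 mm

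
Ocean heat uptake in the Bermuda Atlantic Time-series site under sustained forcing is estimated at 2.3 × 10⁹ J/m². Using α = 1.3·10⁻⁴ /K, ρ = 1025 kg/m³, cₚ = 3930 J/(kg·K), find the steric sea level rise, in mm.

74.2 mm of thermosteric rise

Δh = αQ/(ρcₚ) = 1.3×10⁻⁴ × 2.3×10⁹ / (1025 × 3930) ≈ 0.074226 m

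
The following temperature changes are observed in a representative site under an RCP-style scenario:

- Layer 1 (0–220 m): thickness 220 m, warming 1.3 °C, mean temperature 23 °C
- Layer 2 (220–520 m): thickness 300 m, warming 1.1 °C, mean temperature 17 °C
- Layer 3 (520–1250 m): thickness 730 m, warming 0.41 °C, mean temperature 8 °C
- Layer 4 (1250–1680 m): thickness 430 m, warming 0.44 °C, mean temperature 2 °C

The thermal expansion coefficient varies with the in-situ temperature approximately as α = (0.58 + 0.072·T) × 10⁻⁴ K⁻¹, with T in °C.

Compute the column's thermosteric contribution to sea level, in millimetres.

170 mm of thermosteric rise

Layer 1: α = (0.58 + 0.072×23)×10⁻⁴ = 2.236×10⁻⁴ K⁻¹
Layer 2: α = (0.58 + 0.072×17)×10⁻⁴ = 1.804×10⁻⁴ K⁻¹
Layer 3: α = (0.58 + 0.072×8)×10⁻⁴ = 1.156×10⁻⁴ K⁻¹
Layer 4: α = (0.58 + 0.072×2)×10⁻⁴ = 0.724×10⁻⁴ K⁻¹
0–220 m: 1.3 × 2.236×10⁻⁴ × 220 = 0.0639496 m
220–520 m: 1.804×10⁻⁴ × 1.1 × 300 = 0.059532 m
0.41 × 1.156×10⁻⁴ × 730 = 0.03459908 m
Layer 4: 430 × 0.724×10⁻⁴ × 0.44 = 0.01369808 m
Δh = 0.0639496 + 0.059532 + 0.03459908 + 0.01369808 = 0.17177876 m ≈ 170 mm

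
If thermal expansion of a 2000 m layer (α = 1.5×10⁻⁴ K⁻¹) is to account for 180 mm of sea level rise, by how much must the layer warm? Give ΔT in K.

0.600 K

ΔT = Δh/(αH) = 0.18 / (1.5×10⁻⁴ × 2000) = 0.6000 K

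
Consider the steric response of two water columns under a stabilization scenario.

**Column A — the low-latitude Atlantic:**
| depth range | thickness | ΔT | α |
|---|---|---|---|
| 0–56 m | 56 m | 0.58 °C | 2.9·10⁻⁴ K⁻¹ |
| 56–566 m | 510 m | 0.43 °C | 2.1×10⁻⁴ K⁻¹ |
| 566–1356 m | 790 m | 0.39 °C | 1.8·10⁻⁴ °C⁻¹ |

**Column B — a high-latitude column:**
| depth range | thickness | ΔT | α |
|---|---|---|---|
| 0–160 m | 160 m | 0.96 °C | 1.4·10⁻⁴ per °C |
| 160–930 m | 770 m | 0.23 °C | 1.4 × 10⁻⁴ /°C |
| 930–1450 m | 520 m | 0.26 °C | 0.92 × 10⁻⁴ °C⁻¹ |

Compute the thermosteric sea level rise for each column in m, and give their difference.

A: 0.11 m; B: 0.059 m; difference 0.052 m

A Layer 1: 2.9×10⁻⁴ × 0.58 × 56 = 0.0094192 m
A 2.1×10⁻⁴ × 510 × 0.43 = 0.046053 m
A 566–1356 m: 790 × 1.8×10⁻⁴ × 0.39 = 0.055458 m
A total: 0.1109302 m
B Layer 1: 160 × 0.96 × 1.4×10⁻⁴ = 0.021504 m
B Layer 2: 1.4×10⁻⁴ × 770 × 0.23 = 0.024794 m
B 520 × 0.92×10⁻⁴ × 0.26 = 0.0124384 m
B total: 0.0587364 m
Difference: 0.1109302 − 0.0587364 = 0.0521938 m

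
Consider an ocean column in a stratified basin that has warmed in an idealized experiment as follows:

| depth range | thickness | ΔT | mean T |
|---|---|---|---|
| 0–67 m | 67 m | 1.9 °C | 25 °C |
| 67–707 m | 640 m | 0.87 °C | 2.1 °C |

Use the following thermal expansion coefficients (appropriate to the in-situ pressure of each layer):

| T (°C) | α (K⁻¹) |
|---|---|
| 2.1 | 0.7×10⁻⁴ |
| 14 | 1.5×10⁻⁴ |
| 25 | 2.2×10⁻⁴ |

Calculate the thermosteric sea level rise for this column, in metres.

Layer 1 at 25 °C → α = 2.2×10⁻⁴ K⁻¹
Layer 2 at 2.1 °C → α = 0.7×10⁻⁴ K⁻¹
0–67 m: 2.2×10⁻⁴ × 1.9 × 67 = 0.028006 m
640 × 0.7×10⁻⁴ × 0.87 = 0.038976 m
Δh = 0.028006 + 0.038976 = 0.066982 m

about 0.067 m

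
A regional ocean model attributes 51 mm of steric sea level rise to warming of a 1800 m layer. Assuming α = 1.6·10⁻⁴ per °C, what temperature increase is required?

ΔT = Δh/(αH) = 0.051 / (1.6×10⁻⁴ × 1800) ≈ 0.1771 °C

about 0.177 °C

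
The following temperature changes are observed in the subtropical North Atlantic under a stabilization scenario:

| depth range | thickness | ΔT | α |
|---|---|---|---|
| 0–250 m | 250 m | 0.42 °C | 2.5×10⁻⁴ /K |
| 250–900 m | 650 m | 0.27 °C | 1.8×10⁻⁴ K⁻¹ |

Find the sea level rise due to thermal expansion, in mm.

Layer 1: 250 × 0.42 × 2.5×10⁻⁴ = 0.02625 m
250–900 m: 0.27 × 650 × 1.8×10⁻⁴ = 0.03159 m
Δh = 0.02625 + 0.03159 = 0.05784 m ≈ 57.8 mm

about 57.8 mm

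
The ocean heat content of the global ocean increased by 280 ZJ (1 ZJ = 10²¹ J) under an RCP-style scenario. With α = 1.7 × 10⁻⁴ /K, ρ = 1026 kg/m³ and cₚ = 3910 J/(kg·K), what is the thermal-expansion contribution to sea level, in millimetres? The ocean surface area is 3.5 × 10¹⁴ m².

Per unit area: Q = 280×10²¹ / (3.5×10¹⁴) = 8×10⁸ J/m²
Δh = αQ/(ρcₚ) = 1.7×10⁻⁴ × 8×10⁸ / (1026 × 3910) ≈ 0.033901 m

Δh ≈ 33.9 mm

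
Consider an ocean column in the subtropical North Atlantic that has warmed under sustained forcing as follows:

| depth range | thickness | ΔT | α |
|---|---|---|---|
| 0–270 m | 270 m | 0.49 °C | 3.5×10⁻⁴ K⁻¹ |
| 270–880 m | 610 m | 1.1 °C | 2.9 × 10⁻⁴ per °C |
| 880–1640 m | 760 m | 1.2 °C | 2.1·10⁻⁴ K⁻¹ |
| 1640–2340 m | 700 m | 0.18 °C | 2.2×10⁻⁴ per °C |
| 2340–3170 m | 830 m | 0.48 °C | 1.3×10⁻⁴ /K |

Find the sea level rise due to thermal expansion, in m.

0.49 × 270 × 3.5×10⁻⁴ = 0.046305 m
270–880 m: 1.1 × 2.9×10⁻⁴ × 610 = 0.19459 m
880–1640 m: 760 × 1.2 × 2.1×10⁻⁴ = 0.19152 m
1640–2340 m: 0.18 × 700 × 2.2×10⁻⁴ = 0.02772 m
Layer 5: 0.48 × 1.3×10⁻⁴ × 830 = 0.051792 m
Δh = 0.046305 + 0.19459 + 0.19152 + 0.02772 + 0.051792 = 0.511927 m ≈ 0.51 m

about 0.51 m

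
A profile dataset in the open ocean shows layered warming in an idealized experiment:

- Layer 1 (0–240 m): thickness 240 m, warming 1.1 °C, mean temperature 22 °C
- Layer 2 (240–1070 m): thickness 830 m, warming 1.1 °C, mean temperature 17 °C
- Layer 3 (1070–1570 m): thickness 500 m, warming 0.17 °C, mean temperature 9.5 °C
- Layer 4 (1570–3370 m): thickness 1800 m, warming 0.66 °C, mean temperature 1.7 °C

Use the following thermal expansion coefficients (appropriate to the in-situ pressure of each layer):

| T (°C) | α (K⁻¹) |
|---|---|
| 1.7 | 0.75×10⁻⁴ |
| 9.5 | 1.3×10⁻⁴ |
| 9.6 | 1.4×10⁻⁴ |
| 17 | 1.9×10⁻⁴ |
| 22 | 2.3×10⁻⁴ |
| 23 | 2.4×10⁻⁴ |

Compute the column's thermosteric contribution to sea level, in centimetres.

33.4 cm

Layer 1 at 22 °C → α = 2.3×10⁻⁴ K⁻¹
Layer 2 at 17 °C → α = 1.9×10⁻⁴ K⁻¹
Layer 3 at 9.5 °C → α = 1.3×10⁻⁴ K⁻¹
Layer 4 at 1.7 °C → α = 0.75×10⁻⁴ K⁻¹
Layer 1: 240 × 1.1 × 2.3×10⁻⁴ = 0.06072 m
1.1 × 1.9×10⁻⁴ × 830 = 0.17347 m
Layer 3: 0.17 × 1.3×10⁻⁴ × 500 = 0.01105 m
0.75×10⁻⁴ × 0.66 × 1800 = 0.08910 m
Δh = 0.06072 + 0.17347 + 0.01105 + 0.08910 = 0.33434 m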